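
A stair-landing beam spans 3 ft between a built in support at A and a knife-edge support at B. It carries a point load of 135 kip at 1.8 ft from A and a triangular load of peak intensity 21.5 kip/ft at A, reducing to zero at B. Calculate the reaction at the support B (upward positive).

Release the roller at B. Primary structure: cantilever fixed at A.
Free-end deflection of the primary structure under the applied loading (downward +):
  point load 135 at a = 1.8: Pa²(3L − a)/(6EI) = 524.9/EI
  triangular load, peak 21.5 at the fixed end: w₀L⁴/(30EI) = 58.05/EI
  δ_0 = 582.9/EI
Tip deflection under a unit load at B: L³/(3EI) = 9/EI.
The prop prevents deflection at B: R_B = δ_0/δ_{BB} = 582.9/9 = 64.77 kip.

R_B = 64.77 kip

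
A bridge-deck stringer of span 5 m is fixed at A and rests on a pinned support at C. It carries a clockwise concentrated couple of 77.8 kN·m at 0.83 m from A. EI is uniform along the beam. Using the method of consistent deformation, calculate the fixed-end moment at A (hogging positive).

Choose R_C as the redundant. The primary structure is the cantilever fixed at A.
Free-end deflection of the primary structure under the applied loading (downward +):
  clockwise couple 77.8 at a = 0.83: M₀a(2L − a)/(2EI) = 296.1/EI
Flexibility coefficient — unit upward force at C: δ_{CC} = L³/(3EI) = 41.67/EI.
The prop prevents deflection at C: R_C = δ_0/δ_{CC} = 296.1/41.67 = 7.106 kN.
Moment equilibrium about A: M_A = Σ(load moments about A) − R_C·L = 77.8 − 7.106×5 = 42.27 kN·m.

M_A = 42.27 kN·m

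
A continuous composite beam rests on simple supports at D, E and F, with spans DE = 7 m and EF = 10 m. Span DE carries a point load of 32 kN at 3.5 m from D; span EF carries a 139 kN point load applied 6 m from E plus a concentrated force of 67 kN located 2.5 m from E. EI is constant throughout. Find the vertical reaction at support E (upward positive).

Take M_E as the redundant. Released structure: two simple spans DE and EF with a hinge at E.
Discontinuity in slope at E on the released structure — sum the simple-span end rotations:
  span DE: point load 32 at a = 3.5: Pab(L + a)/(6LEI) = 98/EI
  span EF: point load 139 at a = 6: Pab(L + b)/(6LEI) = 778.4/EI
  span EF: point load 67 at a = 2.5: Pab(L + b)/(6LEI) = 366.4/EI
  relative rotation θ_0 = (98 + 1145)/EI = 1243/EI
A unit hogging moment at E produces rotation L₁/(3EI) + L₂/(3EI) = 5.667/EI.
Slope continuity at E: θ_0 = M_E·5.667/EI, so M_E = 1243/5.667 = 219.3 kN·m (hogging).
Span DE, ΣM about D with M_E applied at E: R_E^{DE}·7 = 112 + 219.3, so R_E^{DE} = 47.33 kN and R_D = 32 − 47.33 = -15.33 kN.
Span EF, ΣM about F: R_E^{EF}·10 = 1058 + 219.3, so R_E^{EF} = 127.8 kN and R_F = 206 − 127.8 = 78.22 kN.
R_E = 47.33 + 127.8 = 175.1 kN.

R_E = 175.1 kN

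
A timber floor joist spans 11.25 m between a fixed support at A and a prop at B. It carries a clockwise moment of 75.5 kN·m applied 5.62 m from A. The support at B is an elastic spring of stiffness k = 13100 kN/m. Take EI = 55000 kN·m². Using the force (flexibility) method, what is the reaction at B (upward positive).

Remove the prop at B; the released (primary) structure is a cantilever built in at A.
Downward deflection at the released point B due to the loads:
  clockwise couple 75.5 at a = 5.62: M₀a(2L − a)/(2EI) = 3581/EI
Flexibility coefficient — unit upward force at B: δ_{BB} = L³/(3EI) = 474.6/EI.
With EI = 55000 kN·m²: δ_0 = 0.065112 m and δ_{BB} = 0.008629 m/kN.
Compatibility — the spring shortens by R_B/k under the reaction it provides: δ_0 − R_B·δ_{BB} = R_B/k. With 1/k = 0.000076 m/kN, R_B = δ_0 / (δ_{BB} + 1/k) = 0.065112 / (0.008629 + 0.000076) = 7.479 kN.

R_B = 7.479 kN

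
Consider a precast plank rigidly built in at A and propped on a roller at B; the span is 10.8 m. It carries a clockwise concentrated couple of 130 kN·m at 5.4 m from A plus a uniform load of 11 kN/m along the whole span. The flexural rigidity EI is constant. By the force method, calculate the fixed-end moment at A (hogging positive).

M_A = 144.1 kN·m

Remove the prop at B; the released (primary) structure is a cantilever built in at A.
Deflection at B on the released cantilever, summing each load's contribution:
  clockwise couple 130 at a = 5.4: M₀a(2L − a)/(2EI) = 5686/EI
  UDL 11: wL⁴/(8EI) = 18707/EI
  δ_0 = 24393/EI
Tip deflection under a unit load at B: L³/(3EI) = 419.9/EI.
The prop prevents deflection at B: R_B = δ_0/δ_{BB} = 24393/419.9 = 58.09 kN.
Moment equilibrium about A: M_A = Σ(load moments about A) − R_B·L = 771.5 − 58.09×10.8 = 144.1 kN·m.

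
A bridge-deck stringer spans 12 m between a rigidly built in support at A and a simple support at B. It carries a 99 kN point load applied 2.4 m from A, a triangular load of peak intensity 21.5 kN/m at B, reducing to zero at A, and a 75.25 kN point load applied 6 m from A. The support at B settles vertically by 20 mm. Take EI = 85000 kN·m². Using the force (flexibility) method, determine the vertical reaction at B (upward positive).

Choose R_B as the redundant. The primary structure is the cantilever fixed at A.
Deflection at B on the released cantilever, summing each load's contribution:
  point load 99 at a = 2.4: Pa²(3L − a)/(6EI) = 3193/EI
  triangular load, peak 21.5 at the free end: 11w₀L⁴/(120EI) = 40867/EI
  point load 75.25 at a = 6: Pa²(3L − a)/(6EI) = 13545/EI
  δ_0 = 57606/EI
Tip deflection under a unit load at B: L³/(3EI) = 576/EI.
With EI = 85000 kN·m²: δ_0 = 0.67771 m and δ_{BB} = 0.006776 m/kN.
Compatibility — the beam at B must follow the support down by 0.02 m: δ_0 − R_B·δ_{BB} = 0.02, so R_B = (0.67771 − 0.02)/0.006776 = 97.06 kN.

R_B = 97.06 kN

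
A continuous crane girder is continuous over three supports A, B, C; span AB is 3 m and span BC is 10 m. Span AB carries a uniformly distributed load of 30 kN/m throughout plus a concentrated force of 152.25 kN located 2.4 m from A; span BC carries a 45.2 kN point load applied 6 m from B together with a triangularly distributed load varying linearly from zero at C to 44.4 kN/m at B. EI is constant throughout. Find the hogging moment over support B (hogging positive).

M_B = 309.1 kN·m

Take M_B as the redundant. Released structure: two simple spans AB and BC with a hinge at B.
Discontinuity in slope at B on the released structure — sum the simple-span end rotations:
  span AB: UDL 30: wL³/(24EI) = 33.75/EI
  span AB: point load 152.25 at a = 2.4: Pab(L + a)/(6LEI) = 65.77/EI
  span BC: point load 45.2 at a = 6: Pab(L + b)/(6LEI) = 253.1/EI
  span BC: triangular load, peak 44.4: w₀L³/(45EI) = 986.7/EI
  relative rotation θ_0 = (99.52 + 1240)/EI = 1339/EI
A unit hogging moment at B produces rotation L₁/(3EI) + L₂/(3EI) = 4.333/EI.
Slope continuity at B: θ_0 = M_B·4.333/EI, so M_B = 1339/4.333 = 309.1 kN·m (hogging).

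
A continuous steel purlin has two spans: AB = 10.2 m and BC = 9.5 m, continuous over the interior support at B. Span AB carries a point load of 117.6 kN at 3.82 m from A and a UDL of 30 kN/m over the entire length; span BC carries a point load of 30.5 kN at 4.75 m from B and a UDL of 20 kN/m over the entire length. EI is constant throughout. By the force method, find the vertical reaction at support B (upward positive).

R_B = 396.1 kN

Release continuity at B by inserting a hinge; the redundant is the internal moment M_B. The primary structure is two simply-supported spans AB and BC.
Rotations at B on the released spans (each span's end-slope, ×1/EI):
  span AB: point load 117.6 at a = 3.82: Pab(L + a)/(6LEI) = 656.6/EI
  span AB: UDL 30: wL³/(24EI) = 1327/EI
  span BC: point load 30.5 at a = 4.75: Pab(L + b)/(6LEI) = 172/EI
  span BC: UDL 20: wL³/(24EI) = 714.5/EI
  relative rotation θ_0 = (1983 + 886.5)/EI = 2870/EI
A unit hogging moment at B produces rotation L₁/(3EI) + L₂/(3EI) = 6.567/EI.
Slope continuity at B: θ_0 = M_B·6.567/EI, so M_B = 2870/6.567 = 437 kN·m (hogging).
Span AB, ΣM about A with M_B applied at B: R_B^{AB}·10.2 = 2010 + 437, so R_B^{AB} = 239.9 kN and R_A = 423.6 − 239.9 = 183.7 kN.
Span BC, ΣM about C: R_B^{BC}·9.5 = 1047 + 437, so R_B^{BC} = 156.2 kN and R_C = 220.5 − 156.2 = 64.25 kN.
R_B = 239.9 + 156.2 = 396.1 kN.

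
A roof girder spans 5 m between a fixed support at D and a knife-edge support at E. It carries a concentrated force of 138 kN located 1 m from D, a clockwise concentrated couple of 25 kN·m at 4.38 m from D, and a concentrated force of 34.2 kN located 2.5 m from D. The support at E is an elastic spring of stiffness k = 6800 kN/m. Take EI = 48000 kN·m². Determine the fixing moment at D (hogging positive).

Take the reaction at E as the redundant and release it; the primary structure is a cantilever fixed at D.
Downward deflection at the released point E due to the loads:
  point load 138 at a = 1: Pa²(3L − a)/(6EI) = 322/EI
  clockwise couple 25 at a = 4.38: M₀a(2L − a)/(2EI) = 307.7/EI
  point load 34.2 at a = 2.5: Pa²(3L − a)/(6EI) = 445.3/EI
  δ_0 = 1075/EI
Flexibility coefficient — unit upward force at E: δ_{EE} = L³/(3EI) = 41.67/EI.
With EI = 48000 kN·m²: δ_0 = 0.022396 m and δ_{EE} = 0.000868 m/kN.
Compatibility — the spring shortens by R_E/k under the reaction it provides: δ_0 − R_E·δ_{EE} = R_E/k. With 1/k = 0.000147 m/kN, R_E = δ_0 / (δ_{EE} + 1/k) = 0.022396 / (0.000868 + 0.000147) = 22.06 kN.
Moment equilibrium about D: M_D = Σ(load moments about D) − R_E·L = 248.5 − 22.06×5 = 138.2 kN·m.

M_D = 138.2 kN·m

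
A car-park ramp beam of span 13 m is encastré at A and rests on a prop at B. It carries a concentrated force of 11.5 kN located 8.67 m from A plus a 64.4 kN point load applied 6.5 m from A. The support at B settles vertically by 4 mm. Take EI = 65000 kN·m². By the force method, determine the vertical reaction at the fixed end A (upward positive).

R_A = 50.16 kN

Choose R_B as the redundant. The primary structure is the cantilever fixed at A.
Deflection at B on the released cantilever, summing each load's contribution:
  point load 11.5 at a = 8.67: Pa²(3L − a)/(6EI) = 4370/EI
  point load 64.4 at a = 6.5: Pa²(3L − a)/(6EI) = 14738/EI
  δ_0 = 19108/EI
Tip deflection under a unit load at B: L³/(3EI) = 732.3/EI.
With EI = 65000 kN·m²: δ_0 = 0.29397 m and δ_{BB} = 0.011267 m/kN.
Compatibility — the beam at B must follow the support down by 0.004 m: δ_0 − R_B·δ_{BB} = 0.004, so R_B = (0.29397 − 0.004)/0.011267 = 25.74 kN.
Vertical equilibrium: R_A = ΣP − R_B = 75.9 − 25.74 = 50.16 kN.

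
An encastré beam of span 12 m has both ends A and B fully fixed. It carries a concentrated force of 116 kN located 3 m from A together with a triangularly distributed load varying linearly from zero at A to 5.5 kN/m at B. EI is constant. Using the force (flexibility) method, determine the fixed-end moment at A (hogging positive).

M_A = 222.2 kN·m

Take the two fixed-end moments M_A, M_B as redundants; the released structure is the simple span AB.
Simple-span end rotations at A and B under the given loads:
  at A: point load 116 at a = 3: Pab(L + b)/(6LEI) = 913.5/EI
  at B: point load 116 at a = 3: Pab(L + a)/(6LEI) = 652.5/EI
  at A: triangular load, peak 5.5: 7w₀L³/(360EI) = 184.8/EI
  at B: triangular load, peak 5.5: w₀L³/(45EI) = 211.2/EI
  θ_A0 = 1098/EI,  θ_B0 = 863.7/EI
Flexibility coefficients: a unit moment at one end gives L/(3EI) there and L/(6EI) at the far end, so f₁₁ = f₂₂ = 4/EI and f₁₂ = f₂₁ = 2/EI.
Compatibility — zero rotation at each built-in end:
  4 M_A + 2 M_B = 1098
  2 M_A + 4 M_B = 863.7
Solving the pair gives M_A = 222.2 kN·m and M_B = 104.8 kN·m (hogging).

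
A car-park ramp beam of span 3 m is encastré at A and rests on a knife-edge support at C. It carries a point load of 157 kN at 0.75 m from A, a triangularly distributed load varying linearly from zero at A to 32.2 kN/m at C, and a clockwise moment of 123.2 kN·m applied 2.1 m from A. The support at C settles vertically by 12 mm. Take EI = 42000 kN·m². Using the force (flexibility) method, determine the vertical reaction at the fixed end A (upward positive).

R_A = 165.2 kN

Take the reaction at C as the redundant and release it; the primary structure is a cantilever fixed at A.
Primary-structure tip deflection at C by superposition:
  point load 157 at a = 0.75: Pa²(3L − a)/(6EI) = 121.4/EI
  triangular load, peak 32.2 at the free end: 11w₀L⁴/(120EI) = 239.1/EI
  clockwise couple 123.2 at a = 2.1: M₀a(2L − a)/(2EI) = 504.5/EI
  δ_0 = 865/EI
Flexibility coefficient — unit upward force at C: δ_{CC} = L³/(3EI) = 9/EI.
With EI = 42000 kN·m²: δ_0 = 0.020596 m and δ_{CC} = 0.000214 m/kN.
Compatibility — the beam at C must follow the support down by 0.012 m: δ_0 − R_C·δ_{CC} = 0.012, so R_C = (0.020596 − 0.012)/0.000214 = 40.11 kN.
Vertical equilibrium: R_A = ΣP − R_C = 205.3 − 40.11 = 165.2 kN.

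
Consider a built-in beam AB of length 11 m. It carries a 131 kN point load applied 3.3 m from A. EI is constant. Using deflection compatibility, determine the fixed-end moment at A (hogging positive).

M_A = 211.8 kN·m

Take the two fixed-end moments M_A, M_B as redundants; the released structure is the simple span AB.
On the primary (simply-supported) span, the end slopes from the loading are:
  at A: point load 131 at a = 3.3: Pab(L + b)/(6LEI) = 943.1/EI
  at B: point load 131 at a = 3.3: Pab(L + a)/(6LEI) = 721.2/EI
  θ_A0 = 943.1/EI,  θ_B0 = 721.2/EI
Flexibility coefficients: a unit moment at one end gives L/(3EI) there and L/(6EI) at the far end, so f₁₁ = f₂₂ = 3.667/EI and f₁₂ = f₂₁ = 1.833/EI.
Compatibility — zero rotation at each built-in end:
  3.667 M_A + 1.833 M_B = 943.1
  1.833 M_A + 3.667 M_B = 721.2
Solving the pair gives M_A = 211.8 kN·m and M_B = 90.78 kN·m (hogging).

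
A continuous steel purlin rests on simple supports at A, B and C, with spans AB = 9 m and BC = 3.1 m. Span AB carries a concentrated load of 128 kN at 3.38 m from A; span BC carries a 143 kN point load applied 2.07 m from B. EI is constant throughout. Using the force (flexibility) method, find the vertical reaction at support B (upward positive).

Take M_B as the redundant. Released structure: two simple spans AB and BC with a hinge at B.
End slopes at the hinge B, treating each span as simply supported:
  span AB: point load 128 at a = 3.38: Pab(L + a)/(6LEI) = 557.4/EI
  span BC: point load 143 at a = 2.07: Pab(L + b)/(6LEI) = 67.7/EI
  relative rotation θ_0 = (557.4 + 67.7)/EI = 625.1/EI
A unit hogging moment at B produces rotation L₁/(3EI) + L₂/(3EI) = 4.033/EI.
Slope continuity at B: θ_0 = M_B·4.033/EI, so M_B = 625.1/4.033 = 155 kN·m (hogging).
Span AB, ΣM about A with M_B applied at B: R_B^{AB}·9 = 432.6 + 155, so R_B^{AB} = 65.29 kN and R_A = 128 − 65.29 = 62.71 kN.
Span BC, ΣM about C: R_B^{BC}·3.1 = 147.3 + 155, so R_B^{BC} = 97.51 kN and R_C = 143 − 97.51 = 45.49 kN.
R_B = 65.29 + 97.51 = 162.8 kN.

R_B = 162.8 kN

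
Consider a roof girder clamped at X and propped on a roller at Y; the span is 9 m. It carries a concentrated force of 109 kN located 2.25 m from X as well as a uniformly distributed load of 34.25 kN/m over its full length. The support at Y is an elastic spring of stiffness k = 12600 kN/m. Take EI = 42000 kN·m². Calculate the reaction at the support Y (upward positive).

Take the reaction at Y as the redundant and release it; the primary structure is a cantilever fixed at X.
Deflection at Y on the released cantilever, summing each load's contribution:
  point load 109 at a = 2.25: Pa²(3L − a)/(6EI) = 2276/EI
  UDL 34.25: wL⁴/(8EI) = 28089/EI
  δ_0 = 30366/EI
Flexibility coefficient — unit upward force at Y: δ_{YY} = L³/(3EI) = 243/EI.
With EI = 42000 kN·m²: δ_0 = 0.72299 m and δ_{YY} = 0.005786 m/kN.
Compatibility — the spring shortens by R_Y/k under the reaction it provides: δ_0 − R_Y·δ_{YY} = R_Y/k. With 1/k = 0.000079 m/kN, R_Y = δ_0 / (δ_{YY} + 1/k) = 0.72299 / (0.005786 + 0.000079) = 123.3 kN.

R_Y = 123.3 kN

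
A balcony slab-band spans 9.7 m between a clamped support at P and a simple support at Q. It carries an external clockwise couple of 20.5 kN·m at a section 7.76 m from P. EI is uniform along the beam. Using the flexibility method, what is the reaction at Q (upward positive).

Choose R_Q as the redundant. The primary structure is the cantilever fixed at P.
Free-end deflection of the primary structure under the applied loading (downward +):
  clockwise couple 20.5 at a = 7.76: M₀a(2L − a)/(2EI) = 925.8/EI
Tip deflection under a unit load at Q: L³/(3EI) = 304.2/EI.
The prop prevents deflection at Q: R_Q = δ_0/δ_{QQ} = 925.8/304.2 = 3.043 kN.

R_Q = 3.043 kN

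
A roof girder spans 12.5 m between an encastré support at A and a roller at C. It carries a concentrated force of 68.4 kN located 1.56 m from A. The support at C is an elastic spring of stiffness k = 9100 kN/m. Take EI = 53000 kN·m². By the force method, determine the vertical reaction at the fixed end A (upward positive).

R_A = 66.88 kN

Remove the prop at C; the released (primary) structure is a cantilever built in at A.
Primary-structure tip deflection at C by superposition:
  point load 68.4 at a = 1.56: Pa²(3L − a)/(6EI) = 997.1/EI
Tip deflection under a unit load at C: L³/(3EI) = 651/EI.
With EI = 53000 kN·m²: δ_0 = 0.018813 m and δ_{CC} = 0.012284 m/kN.
Compatibility — the spring shortens by R_C/k under the reaction it provides: δ_0 − R_C·δ_{CC} = R_C/k. With 1/k = 0.00011 m/kN, R_C = δ_0 / (δ_{CC} + 1/k) = 0.018813 / (0.012284 + 0.00011) = 1.518 kN.
Vertical equilibrium: R_A = ΣP − R_C = 68.4 − 1.518 = 66.88 kN.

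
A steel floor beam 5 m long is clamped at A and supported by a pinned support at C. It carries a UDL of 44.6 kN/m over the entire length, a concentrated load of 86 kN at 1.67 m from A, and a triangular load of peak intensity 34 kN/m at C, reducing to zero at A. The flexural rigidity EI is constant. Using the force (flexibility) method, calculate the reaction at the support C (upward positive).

Release the roller at C. Primary structure: cantilever fixed at A.
Deflection at C on the released cantilever, summing each load's contribution:
  UDL 44.6: wL⁴/(8EI) = 3484/EI
  point load 86 at a = 1.67: Pa²(3L − a)/(6EI) = 532.9/EI
  triangular load, peak 34 at the free end: 11w₀L⁴/(120EI) = 1948/EI
  δ_0 = 5965/EI
Tip deflection under a unit load at C: L³/(3EI) = 41.67/EI.
Compatibility at C: δ_0 − R_C·δ_{CC} = 0, so R_C = 5965/41.67 = 143.2 kN.

R_C = 143.2 kN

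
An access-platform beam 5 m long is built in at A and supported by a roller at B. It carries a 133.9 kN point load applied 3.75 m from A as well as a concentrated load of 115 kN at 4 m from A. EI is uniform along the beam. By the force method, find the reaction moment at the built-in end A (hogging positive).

Take the reaction at B as the redundant and release it; the primary structure is a cantilever fixed at A.
Deflection at B on the released cantilever, summing each load's contribution:
  point load 133.9 at a = 3.75: Pa²(3L − a)/(6EI) = 3531/EI
  point load 115 at a = 4: Pa²(3L − a)/(6EI) = 3373/EI
  δ_0 = 6904/EI
Tip deflection under a unit load at B: L³/(3EI) = 41.67/EI.
The prop prevents deflection at B: R_B = δ_0/δ_{BB} = 6904/41.67 = 165.7 kN.
Moment equilibrium about A: M_A = Σ(load moments about A) − R_B·L = 962.1 − 165.7×5 = 133.7 kN·m.

M_A = 133.7 kN·m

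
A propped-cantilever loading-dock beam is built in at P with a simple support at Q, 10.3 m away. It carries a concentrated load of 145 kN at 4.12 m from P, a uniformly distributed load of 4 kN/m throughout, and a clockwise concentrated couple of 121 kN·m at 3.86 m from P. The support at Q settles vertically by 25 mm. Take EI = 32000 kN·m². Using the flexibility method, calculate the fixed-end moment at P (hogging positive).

M_P = 372.9 kN·m

Remove the prop at Q; the released (primary) structure is a cantilever built in at P.
Downward deflection at the released point Q due to the loads:
  point load 145 at a = 4.12: Pa²(3L − a)/(6EI) = 10986/EI
  UDL 4: wL⁴/(8EI) = 5628/EI
  clockwise couple 121 at a = 3.86: M₀a(2L − a)/(2EI) = 3909/EI
  δ_0 = 20522/EI
Tip deflection under a unit load at Q: L³/(3EI) = 364.2/EI.
With EI = 32000 kN·m²: δ_0 = 0.64132 m and δ_{QQ} = 0.011383 m/kN.
Compatibility — the beam at Q must follow the support down by 0.025 m: δ_0 − R_Q·δ_{QQ} = 0.025, so R_Q = (0.64132 − 0.025)/0.011383 = 54.15 kN.
Moment equilibrium about P: M_P = Σ(load moments about P) − R_Q·L = 930.6 − 54.15×10.3 = 372.9 kN·m.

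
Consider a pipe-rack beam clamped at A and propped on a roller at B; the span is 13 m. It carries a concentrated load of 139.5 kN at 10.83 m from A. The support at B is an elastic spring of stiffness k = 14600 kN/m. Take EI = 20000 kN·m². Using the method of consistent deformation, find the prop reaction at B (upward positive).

Take the reaction at B as the redundant and release it; the primary structure is a cantilever fixed at A.
Deflection at B on the released cantilever, summing each load's contribution:
  point load 139.5 at a = 10.83: Pa²(3L − a)/(6EI) = 76819/EI
Tip deflection under a unit load at B: L³/(3EI) = 732.3/EI.
With EI = 20000 kN·m²: δ_0 = 3.8409 m and δ_{BB} = 0.036617 m/kN.
Compatibility — the spring shortens by R_B/k under the reaction it provides: δ_0 − R_B·δ_{BB} = R_B/k. With 1/k = 0.000068 m/kN, R_B = δ_0 / (δ_{BB} + 1/k) = 3.8409 / (0.036617 + 0.000068) = 104.7 kN.

R_B = 104.7 kN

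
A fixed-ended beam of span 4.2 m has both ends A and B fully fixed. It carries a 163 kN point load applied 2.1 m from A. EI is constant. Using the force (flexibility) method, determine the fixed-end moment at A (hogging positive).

M_A = 85.58 kN·m

Release both end moments; the primary structure is a simply-supported span AB with redundants M_A and M_B.
Simple-span end rotations at A and B under the given loads:
  at A: point load 163 at a = 2.1: Pab(L + b)/(6LEI) = 179.7/EI
  at B: point load 163 at a = 2.1: Pab(L + a)/(6LEI) = 179.7/EI
  θ_A0 = 179.7/EI,  θ_B0 = 179.7/EI
Flexibility coefficients: a unit moment at one end gives L/(3EI) there and L/(6EI) at the far end, so f₁₁ = f₂₂ = 1.4/EI and f₁₂ = f₂₁ = 0.7/EI.
Compatibility — zero rotation at each built-in end:
  1.4 M_A + 0.7 M_B = 179.7
  0.7 M_A + 1.4 M_B = 179.7
Solving the pair gives M_A = 85.58 kN·m and M_B = 85.58 kN·m (hogging).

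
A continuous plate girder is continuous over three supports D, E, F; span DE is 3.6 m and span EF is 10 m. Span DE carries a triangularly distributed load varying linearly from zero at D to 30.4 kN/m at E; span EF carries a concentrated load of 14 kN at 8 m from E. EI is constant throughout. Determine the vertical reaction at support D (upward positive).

R_D = 13.56 kN

Take M_E as the redundant. Released structure: two simple spans DE and EF with a hinge at E.
Discontinuity in slope at E on the released structure — sum the simple-span end rotations:
  span DE: triangular load, peak 30.4: w₀L³/(45EI) = 31.52/EI
  span EF: point load 14 at a = 8: Pab(L + b)/(6LEI) = 44.8/EI
  relative rotation θ_0 = (31.52 + 44.8)/EI = 76.32/EI
A unit hogging moment at E produces rotation L₁/(3EI) + L₂/(3EI) = 4.533/EI.
Compatibility: M_E·(L₁+L₂)/(3EI) = θ_0, giving M_E = 16.84 kN·m (hogging).
Span DE, ΣM about D with M_E applied at E: R_E^{DE}·3.6 = 131.3 + 16.84, so R_E^{DE} = 41.16 kN and R_D = 54.72 − 41.16 = 13.56 kN.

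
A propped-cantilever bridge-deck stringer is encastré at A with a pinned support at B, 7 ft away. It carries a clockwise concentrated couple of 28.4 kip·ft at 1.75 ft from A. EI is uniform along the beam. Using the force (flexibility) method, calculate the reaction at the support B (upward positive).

R_B = 2.663 kip

Take the reaction at B as the redundant and release it; the primary structure is a cantilever fixed at A.
Primary-structure tip deflection at B by superposition:
  clockwise couple 28.4 at a = 1.75: M₀a(2L − a)/(2EI) = 304.4/EI
Flexibility coefficient — unit upward force at B: δ_{BB} = L³/(3EI) = 114.3/EI.
Compatibility at B: δ_0 − R_B·δ_{BB} = 0, so R_B = 304.4/114.3 = 2.663 kip.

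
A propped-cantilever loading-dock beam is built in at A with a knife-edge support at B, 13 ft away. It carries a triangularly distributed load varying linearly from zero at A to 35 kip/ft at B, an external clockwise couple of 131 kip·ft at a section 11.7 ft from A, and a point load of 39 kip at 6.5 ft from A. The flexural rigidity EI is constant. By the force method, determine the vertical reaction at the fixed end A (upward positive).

R_A = 114.2 kip

Choose R_B as the redundant. The primary structure is the cantilever fixed at A.
Downward deflection at the released point B due to the loads:
  triangular load, peak 35 at the free end: 11w₀L⁴/(120EI) = 91633/EI
  clockwise couple 131 at a = 11.7: M₀a(2L − a)/(2EI) = 10959/EI
  point load 39 at a = 6.5: Pa²(3L − a)/(6EI) = 8925/EI
  δ_0 = 111517/EI
Flexibility coefficient — unit upward force at B: δ_{BB} = L³/(3EI) = 732.3/EI.
The prop prevents deflection at B: R_B = δ_0/δ_{BB} = 111517/732.3 = 152.3 kip.
Vertical equilibrium: R_A = ΣP − R_B = 266.5 − 152.3 = 114.2 kip.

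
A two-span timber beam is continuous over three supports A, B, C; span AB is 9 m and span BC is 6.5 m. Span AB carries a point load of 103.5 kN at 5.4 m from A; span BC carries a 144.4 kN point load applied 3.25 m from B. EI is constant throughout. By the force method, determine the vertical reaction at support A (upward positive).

Insert a hinge at B; M_B is the redundant, and each span becomes simply supported.
Rotations at B on the released spans (each span's end-slope, ×1/EI):
  span AB: point load 103.5 at a = 5.4: Pab(L + a)/(6LEI) = 536.5/EI
  span BC: point load 144.4 at a = 3.25: Pab(L + b)/(6LEI) = 381.3/EI
  relative rotation θ_0 = (536.5 + 381.3)/EI = 917.9/EI
A unit hogging moment at B produces rotation L₁/(3EI) + L₂/(3EI) = 5.167/EI.
Slope continuity at B: θ_0 = M_B·5.167/EI, so M_B = 917.9/5.167 = 177.6 kN·m (hogging).
Span AB, ΣM about A with M_B applied at B: R_B^{AB}·9 = 558.9 + 177.6, so R_B^{AB} = 81.84 kN and R_A = 103.5 − 81.84 = 21.66 kN.

R_A = 21.66 kN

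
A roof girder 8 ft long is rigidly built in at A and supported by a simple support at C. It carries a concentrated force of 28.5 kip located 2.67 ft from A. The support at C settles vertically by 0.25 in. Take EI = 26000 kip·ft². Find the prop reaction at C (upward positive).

Release the roller at C. Primary structure: cantilever fixed at A.
Deflection at C on the released cantilever, summing each load's contribution:
  point load 28.5 at a = 2.67: Pa²(3L − a)/(6EI) = 722.3/EI
Tip deflection under a unit load at C: L³/(3EI) = 170.7/EI.
With EI = 26000 kip·ft²: δ_0 = 0.02778 ft and δ_{CC} = 0.006564 ft/kip.
Compatibility — the beam at C must follow the support down by 0.02083 ft: δ_0 − R_C·δ_{CC} = 0.02083, so R_C = (0.02778 − 0.02083)/0.006564 = 1.058 kip.

R_C = 1.058 kip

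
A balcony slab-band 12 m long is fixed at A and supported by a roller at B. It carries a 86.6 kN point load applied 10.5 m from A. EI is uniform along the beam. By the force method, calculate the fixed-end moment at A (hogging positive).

Remove the prop at B; the released (primary) structure is a cantilever built in at A.
Downward deflection at the released point B due to the loads:
  point load 86.6 at a = 10.5: Pa²(3L − a)/(6EI) = 40578/EI
Flexibility coefficient — unit upward force at B: δ_{BB} = L³/(3EI) = 576/EI.
The prop prevents deflection at B: R_B = δ_0/δ_{BB} = 40578/576 = 70.45 kN.
Moment equilibrium about A: M_A = Σ(load moments about A) − R_B·L = 909.3 − 70.45×12 = 63.94 kN·m.

M_A = 63.94 kN·m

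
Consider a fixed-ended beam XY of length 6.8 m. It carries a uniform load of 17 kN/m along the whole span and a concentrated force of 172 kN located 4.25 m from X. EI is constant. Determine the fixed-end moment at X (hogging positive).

Release both end moments; the primary structure is a simply-supported span XY with redundants M_X and M_Y.
End rotations of the released simple span under the applied load (×1/EI):
  at X: UDL 17: wL³/(24EI) = 222.7/EI
  at Y: UDL 17: wL³/(24EI) = 222.7/EI
  at X: point load 172 at a = 4.25: Pab(L + b)/(6LEI) = 427.2/EI
  at Y: point load 172 at a = 4.25: Pab(L + a)/(6LEI) = 504.8/EI
  θ_X0 = 649.9/EI,  θ_Y0 = 727.6/EI
Flexibility coefficients: a unit moment at one end gives L/(3EI) there and L/(6EI) at the far end, so f₁₁ = f₂₂ = 2.267/EI and f₁₂ = f₂₁ = 1.133/EI.
Compatibility — zero rotation at each built-in end:
  2.267 M_X + 1.133 M_Y = 649.9
  1.133 M_X + 2.267 M_Y = 727.6
Solving the pair gives M_X = 168.3 kN·m and M_Y = 236.8 kN·m (hogging).

M_X = 168.3 kN·m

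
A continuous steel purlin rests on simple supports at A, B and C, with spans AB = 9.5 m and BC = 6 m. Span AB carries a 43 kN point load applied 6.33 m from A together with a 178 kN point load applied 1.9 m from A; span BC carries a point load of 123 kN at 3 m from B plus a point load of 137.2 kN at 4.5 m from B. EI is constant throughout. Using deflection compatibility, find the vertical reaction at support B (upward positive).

Release continuity at B by inserting a hinge; the redundant is the internal moment M_B. The primary structure is two simply-supported spans AB and BC.
Discontinuity in slope at B on the released structure — sum the simple-span end rotations:
  span AB: point load 43 at a = 6.33: Pab(L + a)/(6LEI) = 239.6/EI
  span AB: point load 178 at a = 1.9: Pab(L + a)/(6LEI) = 514.1/EI
  span BC: point load 123 at a = 3: Pab(L + b)/(6LEI) = 276.8/EI
  span BC: point load 137.2 at a = 4.5: Pab(L + b)/(6LEI) = 192.9/EI
  relative rotation θ_0 = (753.7 + 469.7)/EI = 1223/EI
A unit hogging moment at B produces rotation L₁/(3EI) + L₂/(3EI) = 5.167/EI.
Slope continuity at B: θ_0 = M_B·5.167/EI, so M_B = 1223/5.167 = 236.8 kN·m (hogging).
Span AB, ΣM about A with M_B applied at B: R_B^{AB}·9.5 = 610.4 + 236.8, so R_B^{AB} = 89.18 kN and R_A = 221 − 89.18 = 131.8 kN.
Span BC, ΣM about C: R_B^{BC}·6 = 574.8 + 236.8, so R_B^{BC} = 135.3 kN and R_C = 260.2 − 135.3 = 124.9 kN.
R_B = 89.18 + 135.3 = 224.4 kN.

R_B = 224.4 kN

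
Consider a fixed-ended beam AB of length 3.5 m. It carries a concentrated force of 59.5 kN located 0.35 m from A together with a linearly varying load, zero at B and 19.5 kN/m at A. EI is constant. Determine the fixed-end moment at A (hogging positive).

Release both end moments; the primary structure is a simply-supported span AB with redundants M_A and M_B.
End rotations of the released simple span under the applied load (×1/EI):
  at A: point load 59.5 at a = 0.35: Pab(L + b)/(6LEI) = 20.77/EI
  at B: point load 59.5 at a = 0.35: Pab(L + a)/(6LEI) = 12.03/EI
  at A: triangular load, peak 19.5: w₀L³/(45EI) = 18.58/EI
  at B: triangular load, peak 19.5: 7w₀L³/(360EI) = 16.26/EI
  θ_A0 = 39.35/EI,  θ_B0 = 28.28/EI
Flexibility coefficients: a unit moment at one end gives L/(3EI) there and L/(6EI) at the far end, so f₁₁ = f₂₂ = 1.167/EI and f₁₂ = f₂₁ = 0.5833/EI.
Compatibility — zero rotation at each built-in end:
  1.167 M_A + 0.5833 M_B = 39.35
  0.5833 M_A + 1.167 M_B = 28.28
Solving the pair gives M_A = 28.81 kN·m and M_B = 9.837 kN·m (hogging).

M_A = 28.81 kN·m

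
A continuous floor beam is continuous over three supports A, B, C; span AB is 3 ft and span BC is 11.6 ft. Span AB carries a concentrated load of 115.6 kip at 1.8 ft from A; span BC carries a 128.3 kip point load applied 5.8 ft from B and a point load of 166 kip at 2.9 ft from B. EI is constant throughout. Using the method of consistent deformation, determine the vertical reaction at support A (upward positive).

R_A = -115.9 kip

Insert a hinge at B; M_B is the redundant, and each span becomes simply supported.
Rotations at B on the released spans (each span's end-slope, ×1/EI):
  span AB: point load 115.6 at a = 1.8: Pab(L + a)/(6LEI) = 66.59/EI
  span BC: point load 128.3 at a = 5.8: Pab(L + b)/(6LEI) = 1079/EI
  span BC: point load 166 at a = 2.9: Pab(L + b)/(6LEI) = 1222/EI
  relative rotation θ_0 = (66.59 + 2301)/EI = 2367/EI
A unit hogging moment at B produces rotation L₁/(3EI) + L₂/(3EI) = 4.867/EI.
Slope continuity at B: θ_0 = M_B·4.867/EI, so M_B = 2367/4.867 = 486.4 kip·ft (hogging).
Span AB, ΣM about A with M_B applied at B: R_B^{AB}·3 = 208.1 + 486.4, so R_B^{AB} = 231.5 kip and R_A = 115.6 − 231.5 = -115.9 kip.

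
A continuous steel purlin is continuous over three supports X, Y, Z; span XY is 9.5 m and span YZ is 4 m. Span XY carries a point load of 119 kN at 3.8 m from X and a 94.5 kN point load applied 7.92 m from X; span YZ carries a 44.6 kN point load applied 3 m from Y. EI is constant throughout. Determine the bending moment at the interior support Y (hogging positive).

M_Y = 220.2 kN·m

Insert a hinge at Y; M_Y is the redundant, and each span becomes simply supported.
Discontinuity in slope at Y on the released structure — sum the simple-span end rotations:
  span XY: point load 119 at a = 3.8: Pab(L + a)/(6LEI) = 601.4/EI
  span XY: point load 94.5 at a = 7.92: Pab(L + a)/(6LEI) = 361.4/EI
  span YZ: point load 44.6 at a = 3: Pab(L + b)/(6LEI) = 27.88/EI
  relative rotation θ_0 = (962.8 + 27.88)/EI = 990.7/EI
A unit hogging moment at Y produces rotation L₁/(3EI) + L₂/(3EI) = 4.5/EI.
Compatibility: M_Y·(L₁+L₂)/(3EI) = θ_0, giving M_Y = 220.2 kN·m (hogging).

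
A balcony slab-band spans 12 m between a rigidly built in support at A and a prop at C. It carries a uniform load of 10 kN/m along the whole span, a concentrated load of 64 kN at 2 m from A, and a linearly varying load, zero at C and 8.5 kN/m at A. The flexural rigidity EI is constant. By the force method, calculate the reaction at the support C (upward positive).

R_C = 57.72 kN

Take the reaction at C as the redundant and release it; the primary structure is a cantilever fixed at A.
Deflection at C on the released cantilever, summing each load's contribution:
  UDL 10: wL⁴/(8EI) = 25920/EI
  point load 64 at a = 2: Pa²(3L − a)/(6EI) = 1451/EI
  triangular load, peak 8.5 at the fixed end: w₀L⁴/(30EI) = 5875/EI
  δ_0 = 33246/EI
Flexibility coefficient — unit upward force at C: δ_{CC} = L³/(3EI) = 576/EI.
The prop prevents deflection at C: R_C = δ_0/δ_{CC} = 33246/576 = 57.72 kN.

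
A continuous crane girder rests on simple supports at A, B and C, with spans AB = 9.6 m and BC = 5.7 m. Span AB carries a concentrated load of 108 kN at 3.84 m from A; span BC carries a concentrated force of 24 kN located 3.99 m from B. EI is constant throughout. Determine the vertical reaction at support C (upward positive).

R_C = -3.594 kN

Release continuity at B by inserting a hinge; the redundant is the internal moment M_B. The primary structure is two simply-supported spans AB and BC.
End slopes at the hinge B, treating each span as simply supported:
  span AB: point load 108 at a = 3.84: Pab(L + a)/(6LEI) = 557.4/EI
  span BC: point load 24 at a = 3.99: Pab(L + b)/(6LEI) = 35.48/EI
  relative rotation θ_0 = (557.4 + 35.48)/EI = 592.9/EI
A unit hogging moment at B produces rotation L₁/(3EI) + L₂/(3EI) = 5.1/EI.
Compatibility: M_B·(L₁+L₂)/(3EI) = θ_0, giving M_B = 116.2 kN·m (hogging).
Span BC, ΣM about C: R_B^{BC}·5.7 = 41.04 + 116.2, so R_B^{BC} = 27.59 kN and R_C = 24 − 27.59 = -3.594 kN.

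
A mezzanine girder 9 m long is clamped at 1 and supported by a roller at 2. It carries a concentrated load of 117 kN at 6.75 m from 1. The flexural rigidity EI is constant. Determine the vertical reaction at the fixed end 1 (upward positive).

Remove the prop at 2; the released (primary) structure is a cantilever built in at 1.
Deflection at 2 on the released cantilever, summing each load's contribution:
  point load 117 at a = 6.75: Pa²(3L − a)/(6EI) = 17991/EI
Flexibility coefficient — unit upward force at 2: δ_{22} = L³/(3EI) = 243/EI.
Compatibility at 2: δ_0 − R_2·δ_{22} = 0, so R_2 = 17991/243 = 74.04 kN.
Vertical equilibrium: R_1 = ΣP − R_2 = 117 − 74.04 = 42.96 kN.

R_1 = 42.96 kN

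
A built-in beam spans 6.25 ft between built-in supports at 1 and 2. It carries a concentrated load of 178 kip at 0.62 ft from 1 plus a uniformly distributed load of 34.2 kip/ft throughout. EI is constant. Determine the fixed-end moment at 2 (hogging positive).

M_2 = 121.2 kip·ft

Take the two fixed-end moments M_1, M_2 as redundants; the released structure is the simple span 12.
End rotations of the released simple span under the applied load (×1/EI):
  at 1: point load 178 at a = 0.62: Pab(L + b)/(6LEI) = 196.8/EI
  at 2: point load 178 at a = 0.62: Pab(L + a)/(6LEI) = 113.8/EI
  at 1: UDL 34.2: wL³/(24EI) = 347.9/EI
  at 2: UDL 34.2: wL³/(24EI) = 347.9/EI
  θ_10 = 544.7/EI,  θ_20 = 461.7/EI
Flexibility coefficients: a unit moment at one end gives L/(3EI) there and L/(6EI) at the far end, so f₁₁ = f₂₂ = 2.083/EI and f₁₂ = f₂₁ = 1.042/EI.
Compatibility — zero rotation at each built-in end:
  2.083 M_1 + 1.042 M_2 = 544.7
  1.042 M_1 + 2.083 M_2 = 461.7
Solving the pair gives M_1 = 200.9 kip·ft and M_2 = 121.2 kip·ft (hogging).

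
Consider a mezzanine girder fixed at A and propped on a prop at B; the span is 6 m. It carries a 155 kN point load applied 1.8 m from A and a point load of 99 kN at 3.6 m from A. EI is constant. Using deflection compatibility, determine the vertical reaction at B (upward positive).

Take the reaction at B as the redundant and release it; the primary structure is a cantilever fixed at A.
Downward deflection at the released point B due to the loads:
  point load 155 at a = 1.8: Pa²(3L − a)/(6EI) = 1356/EI
  point load 99 at a = 3.6: Pa²(3L − a)/(6EI) = 3079/EI
  δ_0 = 4435/EI
Tip deflection under a unit load at B: L³/(3EI) = 72/EI.
The prop prevents deflection at B: R_B = δ_0/δ_{BB} = 4435/72 = 61.6 kN.

R_B = 61.6 kN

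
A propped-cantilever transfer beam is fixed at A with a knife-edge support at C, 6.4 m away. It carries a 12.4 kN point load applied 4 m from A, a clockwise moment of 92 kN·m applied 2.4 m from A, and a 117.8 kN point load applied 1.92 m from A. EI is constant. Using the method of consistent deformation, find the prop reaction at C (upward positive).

R_C = 33.2 kN

Take the reaction at C as the redundant and release it; the primary structure is a cantilever fixed at A.
Deflection at C on the released cantilever, summing each load's contribution:
  point load 12.4 at a = 4: Pa²(3L − a)/(6EI) = 502.6/EI
  clockwise couple 92 at a = 2.4: M₀a(2L − a)/(2EI) = 1148/EI
  point load 117.8 at a = 1.92: Pa²(3L − a)/(6EI) = 1251/EI
  δ_0 = 2901/EI
Tip deflection under a unit load at C: L³/(3EI) = 87.38/EI.
Compatibility at C: δ_0 − R_C·δ_{CC} = 0, so R_C = 2901/87.38 = 33.2 kN.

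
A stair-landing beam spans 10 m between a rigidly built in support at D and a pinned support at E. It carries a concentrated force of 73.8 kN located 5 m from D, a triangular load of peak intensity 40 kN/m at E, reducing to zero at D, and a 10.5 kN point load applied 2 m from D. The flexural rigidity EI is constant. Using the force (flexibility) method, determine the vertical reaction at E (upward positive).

R_E = 133.7 kN

Choose R_E as the redundant. The primary structure is the cantilever fixed at D.
Downward deflection at the released point E due to the loads:
  point load 73.8 at a = 5: Pa²(3L − a)/(6EI) = 7688/EI
  triangular load, peak 40 at the free end: 11w₀L⁴/(120EI) = 36667/EI
  point load 10.5 at a = 2: Pa²(3L − a)/(6EI) = 196/EI
  δ_0 = 44550/EI
Tip deflection under a unit load at E: L³/(3EI) = 333.3/EI.
Compatibility at E: δ_0 − R_E·δ_{EE} = 0, so R_E = 44550/333.3 = 133.7 kN.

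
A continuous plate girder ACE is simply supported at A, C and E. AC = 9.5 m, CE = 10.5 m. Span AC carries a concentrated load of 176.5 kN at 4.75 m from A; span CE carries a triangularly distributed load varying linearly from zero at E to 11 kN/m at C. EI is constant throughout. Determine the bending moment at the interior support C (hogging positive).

Release continuity at C by inserting a hinge; the redundant is the internal moment M_C. The primary structure is two simply-supported spans AC and CE.
Rotations at C on the released spans (each span's end-slope, ×1/EI):
  span AC: point load 176.5 at a = 4.75: Pab(L + a)/(6LEI) = 995.6/EI
  span CE: triangular load, peak 11: w₀L³/(45EI) = 283/EI
  relative rotation θ_0 = (995.6 + 283)/EI = 1279/EI
A unit hogging moment at C produces rotation L₁/(3EI) + L₂/(3EI) = 6.667/EI.
Slope continuity at C: θ_0 = M_C·6.667/EI, so M_C = 1279/6.667 = 191.8 kN·m (hogging).

M_C = 191.8 kN·m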